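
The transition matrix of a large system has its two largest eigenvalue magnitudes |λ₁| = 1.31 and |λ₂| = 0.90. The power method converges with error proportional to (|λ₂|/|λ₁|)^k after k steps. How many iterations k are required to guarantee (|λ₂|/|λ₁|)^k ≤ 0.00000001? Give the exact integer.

50

|λ₂/λ₁| = 0.90/1.31 = 0.68702
Need k ≥ ln(0.00000001) / ln(0.68702) = -18.4207 / -0.3754 ≈ 49.071
Smallest integer k satisfying the bound: 50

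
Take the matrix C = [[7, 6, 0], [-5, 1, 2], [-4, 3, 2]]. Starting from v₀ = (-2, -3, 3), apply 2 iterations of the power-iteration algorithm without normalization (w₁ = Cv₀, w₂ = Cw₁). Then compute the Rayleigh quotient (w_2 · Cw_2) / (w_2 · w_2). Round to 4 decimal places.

5.6187

w1 = Cv₀ = (7·(-2) + 6·(-3) + 0·3; (-5)·(-2) + 1·(-3) + 2·3; (-4)·(-2) + 3·(-3) + 2·3) = (-32, 13, 5)
w2 = Cw1 = (7·(-32) + 6·13 + 0·5; (-5)·(-32) + 1·13 + 2·5; (-4)·(-32) + 3·13 + 2·5) = (-146, 183, 177)
Cw2 = (76, 1267, 1487)
w2·Cw2 = (-146)·76 + 183·1267 + 177·1487 = 483964; w2·w2 = (-146)·(-146) + 183·183 + 177·177 = 86134
λ ≈ 483964/86134 = 5.6187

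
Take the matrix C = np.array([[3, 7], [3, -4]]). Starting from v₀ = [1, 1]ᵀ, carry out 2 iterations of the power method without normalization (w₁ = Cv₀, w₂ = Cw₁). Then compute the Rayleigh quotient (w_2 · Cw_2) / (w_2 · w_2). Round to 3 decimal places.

λ ≈ 2.839

w1 = Cv₀ = (10, -1)
w2 = Cw1 = (23, 34)
Cw2 = (307, -67)
w2·Cw2 = 23·307 + 34·(-67) = 4783; w2·w2 = 23·23 + 34·34 = 1685
λ ≈ 4783/1685 = 2.839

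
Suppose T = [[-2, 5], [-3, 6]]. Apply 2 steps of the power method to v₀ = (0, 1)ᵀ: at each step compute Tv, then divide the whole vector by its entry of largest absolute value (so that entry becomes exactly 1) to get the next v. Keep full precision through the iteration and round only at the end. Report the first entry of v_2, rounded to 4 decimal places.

0.9524

Tv0 = (5.00000, 6.00000); divide by 6.00000 → v1 = (0.83333, 1.00000)
Tv1 = (3.33333, 3.50000); divide by 3.50000 → v2 = (0.95238, 1.00000)
Requested entry of v2: 20/21 = 0.9524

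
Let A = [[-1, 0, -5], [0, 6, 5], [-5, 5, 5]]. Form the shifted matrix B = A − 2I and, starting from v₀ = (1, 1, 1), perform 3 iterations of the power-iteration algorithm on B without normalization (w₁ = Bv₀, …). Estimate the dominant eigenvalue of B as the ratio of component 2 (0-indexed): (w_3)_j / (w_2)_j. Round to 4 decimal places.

B = A − 2I has rows (-3, 0, -5); (0, 4, 5); (-5, 5, 3)
w1 = Bv₀ = (-8, 9, 3)
w2 = Bw1 = (9, 51, 94)
w3 = Bw2 = (-497, 674, 492)
Ratio: 492/94 = 5.2340

μ ≈ 5.2340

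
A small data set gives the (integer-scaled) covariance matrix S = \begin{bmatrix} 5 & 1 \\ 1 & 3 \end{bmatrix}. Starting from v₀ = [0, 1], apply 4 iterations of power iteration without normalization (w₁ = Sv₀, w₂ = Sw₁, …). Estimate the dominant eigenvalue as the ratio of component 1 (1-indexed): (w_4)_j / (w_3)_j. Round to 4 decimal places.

λ ≈ 5.7600

w1 = Sv₀ = (1, 3)
w2 = Sw1 = (8, 10)
w3 = Sw2 = (50, 38)
w4 = Sw3 = (288, 164)
Ratio at component: 288 / 50 = 5.7600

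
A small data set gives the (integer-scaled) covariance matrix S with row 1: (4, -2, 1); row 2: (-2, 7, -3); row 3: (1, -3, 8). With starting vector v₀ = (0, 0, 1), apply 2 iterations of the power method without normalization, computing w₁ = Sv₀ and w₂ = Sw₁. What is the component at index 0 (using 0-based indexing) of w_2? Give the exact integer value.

18

w1 = Sv₀ = (4·0 + (-2)·0 + 1·1; (-2)·0 + 7·0 + (-3)·1; 1·0 + (-3)·0 + 8·1) = (1, -3, 8)
w2 = Sw1 = (4·1 + (-2)·(-3) + 1·8; (-2)·1 + 7·(-3) + (-3)·8; 1·1 + (-3)·(-3) + 8·8) = (18, -47, 74)
The requested component of w2 is 18.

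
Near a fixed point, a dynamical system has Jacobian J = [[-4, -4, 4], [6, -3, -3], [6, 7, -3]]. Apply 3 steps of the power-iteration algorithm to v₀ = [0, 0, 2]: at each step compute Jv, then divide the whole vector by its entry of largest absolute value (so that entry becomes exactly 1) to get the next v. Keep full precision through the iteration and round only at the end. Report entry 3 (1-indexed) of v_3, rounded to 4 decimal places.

-0.6279

Jv0 = (8.00000, -6.00000, -6.00000); divide by 8.00000 → v1 = (1.00000, -0.75000, -0.75000)
Jv1 = (-4.00000, 10.50000, 3.00000); divide by 10.50000 → v2 = (-0.38095, 1.00000, 0.28571)
Jv2 = (-1.33333, -6.14286, 3.85714); divide by -6.14286 → v3 = (0.21705, 1.00000, -0.62791)
Requested entry of v3: 324/-516 = -0.6279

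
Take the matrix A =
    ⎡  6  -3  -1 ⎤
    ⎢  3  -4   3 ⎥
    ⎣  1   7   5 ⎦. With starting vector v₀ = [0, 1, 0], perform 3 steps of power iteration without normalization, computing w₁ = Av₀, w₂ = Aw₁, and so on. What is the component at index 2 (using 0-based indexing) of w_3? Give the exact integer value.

w1 = Av₀ = (6·0 + (-3)·1 + (-1)·0; 3·0 + (-4)·1 + 3·0; 1·0 + 7·1 + 5·0) = (-3, -4, 7)
w2 = Aw1 = (6·(-3) + (-3)·(-4) + (-1)·7; 3·(-3) + (-4)·(-4) + 3·7; 1·(-3) + 7·(-4) + 5·7) = (-13, 28, 4)
w3 = Aw2 = (-166, -139, 203)
The requested component of w3 is 203.

203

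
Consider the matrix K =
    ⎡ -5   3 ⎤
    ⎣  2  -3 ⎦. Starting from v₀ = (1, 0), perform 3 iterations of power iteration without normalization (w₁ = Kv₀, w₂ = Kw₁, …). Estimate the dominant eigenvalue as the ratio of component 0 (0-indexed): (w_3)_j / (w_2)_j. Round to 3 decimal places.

w1 = Kv₀ = ((-5)·1 + 3·0; 2·1 + (-3)·0) = (-5, 2)
w2 = Kw1 = ((-5)·(-5) + 3·2; 2·(-5) + (-3)·2) = (31, -16)
w3 = Kw2 = (-203, 110)
Ratio at component: -203 / 31 = -6.548

λ ≈ -6.548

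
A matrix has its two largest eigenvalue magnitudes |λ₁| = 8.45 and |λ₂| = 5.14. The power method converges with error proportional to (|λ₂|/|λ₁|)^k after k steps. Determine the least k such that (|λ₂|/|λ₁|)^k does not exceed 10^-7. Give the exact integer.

33

|λ₂/λ₁| = 5.14/8.45 = 0.60828
Need k ≥ ln(10^-7) / ln(0.60828) = -16.1181 / -0.4971 ≈ 32.423
Smallest integer k satisfying the bound: 33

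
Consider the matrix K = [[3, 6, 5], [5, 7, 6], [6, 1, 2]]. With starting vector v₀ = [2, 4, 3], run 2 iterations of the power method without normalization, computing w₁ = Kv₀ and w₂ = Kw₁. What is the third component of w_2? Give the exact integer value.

370

w1 = Kv₀ = (3·2 + 6·4 + 5·3; 5·2 + 7·4 + 6·3; 6·2 + 1·4 + 2·3) = (45, 56, 22)
w2 = Kw1 = (3·45 + 6·56 + 5·22; 5·45 + 7·56 + 6·22; 6·45 + 1·56 + 2·22) = (581, 749, 370)
The requested component of w2 is 370.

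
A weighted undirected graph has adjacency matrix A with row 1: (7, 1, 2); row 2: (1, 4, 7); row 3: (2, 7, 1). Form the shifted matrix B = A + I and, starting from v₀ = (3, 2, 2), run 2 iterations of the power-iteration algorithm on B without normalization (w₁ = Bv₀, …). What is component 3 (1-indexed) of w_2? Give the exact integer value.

297

B = A + I has rows (8, 1, 2); (1, 5, 7); (2, 7, 2)
w1 = Bv₀ = (8·3 + 1·2 + 2·2; 1·3 + 5·2 + 7·2; 2·3 + 7·2 + 2·2) = (30, 27, 24)
w2 = Bw1 = (8·30 + 1·27 + 2·24; 1·30 + 5·27 + 7·24; 2·30 + 7·27 + 2·24) = (315, 333, 297)
Requested component of w2: 297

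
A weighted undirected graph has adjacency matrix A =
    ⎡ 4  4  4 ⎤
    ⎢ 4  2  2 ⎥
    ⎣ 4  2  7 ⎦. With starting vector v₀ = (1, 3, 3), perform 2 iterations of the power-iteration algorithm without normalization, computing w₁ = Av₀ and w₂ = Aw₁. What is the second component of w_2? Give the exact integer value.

w1 = Av₀ = (28, 16, 31)
w2 = Aw1 = (300, 206, 361)
The requested component of w2 is 206.

206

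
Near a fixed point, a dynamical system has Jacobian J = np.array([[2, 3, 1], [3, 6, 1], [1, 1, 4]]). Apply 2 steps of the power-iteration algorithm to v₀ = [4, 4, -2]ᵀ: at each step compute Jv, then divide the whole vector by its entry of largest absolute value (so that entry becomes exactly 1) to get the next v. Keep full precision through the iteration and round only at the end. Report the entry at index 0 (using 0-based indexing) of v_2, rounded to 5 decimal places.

0.53488

Jv0 = (18.000000, 34.000000, 0.000000); divide by 34.000000 → v1 = (0.529412, 1.000000, 0.000000)
Jv1 = (4.058824, 7.588235, 1.529412); divide by 7.588235 → v2 = (0.534884, 1.000000, 0.201550)
Requested entry of v2: 138/258 = 0.53488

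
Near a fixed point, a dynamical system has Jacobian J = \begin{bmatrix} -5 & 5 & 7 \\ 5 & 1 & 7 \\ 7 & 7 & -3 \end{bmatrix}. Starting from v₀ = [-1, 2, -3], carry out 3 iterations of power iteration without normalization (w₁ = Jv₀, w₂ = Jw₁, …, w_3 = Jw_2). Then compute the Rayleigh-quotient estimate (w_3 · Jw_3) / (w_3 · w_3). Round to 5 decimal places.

-7.06392

w1 = Jv₀ = ((-5)·(-1) + 5·2 + 7·(-3); 5·(-1) + 1·2 + 7·(-3); 7·(-1) + 7·2 + (-3)·(-3)) = (-6, -24, 16)
w2 = Jw1 = ((-5)·(-6) + 5·(-24) + 7·16; 5·(-6) + 1·(-24) + 7·16; 7·(-6) + 7·(-24) + (-3)·16) = (22, 58, -258)
w3 = Jw2 = (-1626, -1638, 1334)
Jw3 = (9278, -430, -26850)
w3·Jw3 = (-1626)·9278 + (-1638)·(-430) + 1334·(-26850) = -50199588; w3·w3 = (-1626)·(-1626) + (-1638)·(-1638) + 1334·1334 = 7106476
λ ≈ -50199588/7106476 = -7.06392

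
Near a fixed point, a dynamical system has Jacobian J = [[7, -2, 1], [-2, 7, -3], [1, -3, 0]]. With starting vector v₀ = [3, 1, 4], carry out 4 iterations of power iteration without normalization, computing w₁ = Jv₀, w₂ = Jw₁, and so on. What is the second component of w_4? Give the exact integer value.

w1 = Jv₀ = (7·3 + (-2)·1 + 1·4; (-2)·3 + 7·1 + (-3)·4; 1·3 + (-3)·1 + 0·4) = (23, -11, 0)
w2 = Jw1 = (7·23 + (-2)·(-11) + 1·0; (-2)·23 + 7·(-11) + (-3)·0; 1·23 + (-3)·(-11) + 0·0) = (183, -123, 56)
w3 = Jw2 = (1583, -1395, 552)
w4 = Jw3 = (14423, -14587, 5768)
The requested component of w4 is -14587.

-14587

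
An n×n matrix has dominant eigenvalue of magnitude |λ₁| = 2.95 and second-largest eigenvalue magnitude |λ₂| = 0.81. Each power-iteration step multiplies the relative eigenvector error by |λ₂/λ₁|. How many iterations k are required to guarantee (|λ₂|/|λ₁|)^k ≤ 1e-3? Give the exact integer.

|λ₂/λ₁| = 0.81/2.95 = 0.27458
Need k ≥ ln(1e-3) / ln(0.27458) = -6.9078 / -1.2925 ≈ 5.344
Smallest integer k satisfying the bound: 6

6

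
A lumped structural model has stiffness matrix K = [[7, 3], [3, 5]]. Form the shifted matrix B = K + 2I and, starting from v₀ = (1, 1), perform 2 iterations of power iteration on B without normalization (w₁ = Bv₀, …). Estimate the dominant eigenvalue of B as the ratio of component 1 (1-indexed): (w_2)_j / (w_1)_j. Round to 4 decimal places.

11.5000

B = K + 2I has rows (9, 3); (3, 7)
w1 = Bv₀ = (12, 10)
w2 = Bw1 = (138, 106)
Ratio: 138/12 = 11.5000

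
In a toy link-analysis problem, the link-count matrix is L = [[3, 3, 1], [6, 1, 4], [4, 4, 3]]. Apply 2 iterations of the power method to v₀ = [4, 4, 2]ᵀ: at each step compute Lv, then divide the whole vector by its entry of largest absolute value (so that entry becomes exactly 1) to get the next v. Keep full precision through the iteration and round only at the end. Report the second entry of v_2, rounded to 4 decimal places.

Lv0 = (26.00000, 36.00000, 38.00000); divide by 38.00000 → v1 = (0.68421, 0.94737, 1.00000)
Lv1 = (5.89474, 9.05263, 9.52632); divide by 9.52632 → v2 = (0.61878, 0.95028, 1.00000)
Requested entry of v2: 344/362 = 0.9503

0.9503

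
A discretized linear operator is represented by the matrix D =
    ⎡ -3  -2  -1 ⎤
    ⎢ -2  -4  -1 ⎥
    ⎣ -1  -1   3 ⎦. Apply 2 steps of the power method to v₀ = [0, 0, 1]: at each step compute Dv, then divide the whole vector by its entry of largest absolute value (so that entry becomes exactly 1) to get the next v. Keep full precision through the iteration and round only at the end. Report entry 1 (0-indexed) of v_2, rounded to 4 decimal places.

Dv0 = (-1.00000, -1.00000, 3.00000); divide by 3.00000 → v1 = (-0.33333, -0.33333, 1.00000)
Dv1 = (0.66667, 1.00000, 3.66667); divide by 3.66667 → v2 = (0.18182, 0.27273, 1.00000)
Requested entry of v2: 3/11 = 0.2727

0.2727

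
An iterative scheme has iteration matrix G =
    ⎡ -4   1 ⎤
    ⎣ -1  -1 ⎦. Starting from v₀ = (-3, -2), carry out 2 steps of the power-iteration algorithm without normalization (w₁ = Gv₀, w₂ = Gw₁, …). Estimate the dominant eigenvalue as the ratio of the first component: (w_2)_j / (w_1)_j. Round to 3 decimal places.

λ ≈ -3.500

w1 = Gv₀ = (10, 5)
w2 = Gw1 = (-35, -15)
Ratio at component: -35 / 10 = -3.500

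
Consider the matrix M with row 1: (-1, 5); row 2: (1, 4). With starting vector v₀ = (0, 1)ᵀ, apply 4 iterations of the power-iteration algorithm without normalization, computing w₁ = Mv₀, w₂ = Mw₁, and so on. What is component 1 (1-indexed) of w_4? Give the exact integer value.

405

w1 = Mv₀ = ((-1)·0 + 5·1; 1·0 + 4·1) = (5, 4)
w2 = Mw1 = ((-1)·5 + 5·4; 1·5 + 4·4) = (15, 21)
w3 = Mw2 = (90, 99)
w4 = Mw3 = (405, 486)
The requested component of w4 is 405.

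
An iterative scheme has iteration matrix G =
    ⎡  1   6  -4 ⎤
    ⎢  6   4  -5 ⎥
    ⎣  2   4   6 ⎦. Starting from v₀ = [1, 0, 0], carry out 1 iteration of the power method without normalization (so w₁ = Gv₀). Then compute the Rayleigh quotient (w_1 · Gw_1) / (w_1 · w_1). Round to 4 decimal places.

λ ≈ 5.4878

w1 = Gv₀ = (1, 6, 2)
Gw1 = (29, 20, 38)
w1·Gw1 = 1·29 + 6·20 + 2·38 = 225; w1·w1 = 1·1 + 6·6 + 2·2 = 41
λ ≈ 225/41 = 5.4878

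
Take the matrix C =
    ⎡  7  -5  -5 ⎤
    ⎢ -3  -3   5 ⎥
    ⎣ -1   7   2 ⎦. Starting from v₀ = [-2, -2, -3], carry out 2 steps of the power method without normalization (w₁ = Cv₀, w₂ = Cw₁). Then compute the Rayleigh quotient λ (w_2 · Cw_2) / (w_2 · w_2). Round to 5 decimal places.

10.55084

w1 = Cv₀ = (11, -3, -18)
w2 = Cw1 = (182, -114, -68)
Cw2 = (2184, -544, -1116)
w2·Cw2 = 182·2184 + (-114)·(-544) + (-68)·(-1116) = 535392; w2·w2 = 182·182 + (-114)·(-114) + (-68)·(-68) = 50744
λ ≈ 535392/50744 = 10.55084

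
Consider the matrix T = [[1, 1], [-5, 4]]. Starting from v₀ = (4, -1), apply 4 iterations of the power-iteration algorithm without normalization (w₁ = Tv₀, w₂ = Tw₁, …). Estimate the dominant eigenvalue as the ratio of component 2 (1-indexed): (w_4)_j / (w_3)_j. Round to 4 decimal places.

2.0531

w1 = Tv₀ = (1·4 + 1·(-1); (-5)·4 + 4·(-1)) = (3, -24)
w2 = Tw1 = (1·3 + 1·(-24); (-5)·3 + 4·(-24)) = (-21, -111)
w3 = Tw2 = (-132, -339)
w4 = Tw3 = (-471, -696)
Ratio at component: -696 / -339 = 2.0531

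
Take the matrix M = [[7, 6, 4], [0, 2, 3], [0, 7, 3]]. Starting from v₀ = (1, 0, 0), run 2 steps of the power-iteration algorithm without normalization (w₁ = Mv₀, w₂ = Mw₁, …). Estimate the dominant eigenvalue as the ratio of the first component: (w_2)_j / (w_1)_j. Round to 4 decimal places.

λ ≈ 7.0000

w1 = Mv₀ = (7·1 + 6·0 + 4·0; 0·1 + 2·0 + 3·0; 0·1 + 7·0 + 3·0) = (7, 0, 0)
w2 = Mw1 = (7·7 + 6·0 + 4·0; 0·7 + 2·0 + 3·0; 0·7 + 7·0 + 3·0) = (49, 0, 0)
Ratio at component: 49 / 7 = 7.0000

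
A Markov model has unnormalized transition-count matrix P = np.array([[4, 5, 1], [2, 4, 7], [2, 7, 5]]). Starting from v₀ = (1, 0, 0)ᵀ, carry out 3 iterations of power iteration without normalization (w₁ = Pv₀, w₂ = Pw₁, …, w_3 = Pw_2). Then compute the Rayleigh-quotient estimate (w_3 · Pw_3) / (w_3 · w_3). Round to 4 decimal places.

w1 = Pv₀ = (4, 2, 2)
w2 = Pw1 = (28, 30, 32)
w3 = Pw2 = (294, 400, 426)
Pw3 = (3602, 5170, 5518)
w3·Pw3 = 294·3602 + 400·5170 + 426·5518 = 5477656; w3·w3 = 294·294 + 400·400 + 426·426 = 427912
λ ≈ 5477656/427912 = 12.8009

λ ≈ 12.8009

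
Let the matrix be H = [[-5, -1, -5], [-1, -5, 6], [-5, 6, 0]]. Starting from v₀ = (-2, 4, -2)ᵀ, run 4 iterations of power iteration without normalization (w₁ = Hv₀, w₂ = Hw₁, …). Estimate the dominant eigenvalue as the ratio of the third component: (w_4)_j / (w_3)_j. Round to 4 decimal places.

w1 = Hv₀ = ((-5)·(-2) + (-1)·4 + (-5)·(-2); (-1)·(-2) + (-5)·4 + 6·(-2); (-5)·(-2) + 6·4 + 0·(-2)) = (16, -30, 34)
w2 = Hw1 = ((-5)·16 + (-1)·(-30) + (-5)·34; (-1)·16 + (-5)·(-30) + 6·34; (-5)·16 + 6·(-30) + 0·34) = (-220, 338, -260)
w3 = Hw2 = (2062, -3030, 3128)
w4 = Hw3 = (-22920, 31856, -28490)
Ratio at component: -28490 / 3128 = -9.1081

-9.1081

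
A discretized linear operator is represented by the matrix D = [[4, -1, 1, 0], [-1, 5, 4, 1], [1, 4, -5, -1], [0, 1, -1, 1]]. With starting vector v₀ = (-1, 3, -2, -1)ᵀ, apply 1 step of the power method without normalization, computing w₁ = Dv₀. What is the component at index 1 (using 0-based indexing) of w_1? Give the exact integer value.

7

w1 = Dv₀ = (-9, 7, 22, 4)
The requested component of w1 is 7.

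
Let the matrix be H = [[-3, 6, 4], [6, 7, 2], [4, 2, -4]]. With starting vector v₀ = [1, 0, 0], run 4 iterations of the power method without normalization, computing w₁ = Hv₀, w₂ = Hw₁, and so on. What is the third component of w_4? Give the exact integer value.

-592

w1 = Hv₀ = ((-3)·1 + 6·0 + 4·0; 6·1 + 7·0 + 2·0; 4·1 + 2·0 + (-4)·0) = (-3, 6, 4)
w2 = Hw1 = ((-3)·(-3) + 6·6 + 4·4; 6·(-3) + 7·6 + 2·4; 4·(-3) + 2·6 + (-4)·4) = (61, 32, -16)
w3 = Hw2 = (-55, 558, 372)
w4 = Hw3 = (5001, 4320, -592)
The requested component of w4 is -592.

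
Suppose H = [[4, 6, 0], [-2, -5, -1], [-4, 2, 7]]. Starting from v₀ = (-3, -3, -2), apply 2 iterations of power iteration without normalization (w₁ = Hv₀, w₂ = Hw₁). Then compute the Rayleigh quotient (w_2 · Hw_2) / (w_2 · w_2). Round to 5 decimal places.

w1 = Hv₀ = (4·(-3) + 6·(-3) + 0·(-2); (-2)·(-3) + (-5)·(-3) + (-1)·(-2); (-4)·(-3) + 2·(-3) + 7·(-2)) = (-30, 23, -8)
w2 = Hw1 = (4·(-30) + 6·23 + 0·(-8); (-2)·(-30) + (-5)·23 + (-1)·(-8); (-4)·(-30) + 2·23 + 7·(-8)) = (18, -47, 110)
Hw2 = (-210, 89, 604)
w2·Hw2 = 18·(-210) + (-47)·89 + 110·604 = 58477; w2·w2 = 18·18 + (-47)·(-47) + 110·110 = 14633
λ ≈ 58477/14633 = 3.99624

λ ≈ 3.99624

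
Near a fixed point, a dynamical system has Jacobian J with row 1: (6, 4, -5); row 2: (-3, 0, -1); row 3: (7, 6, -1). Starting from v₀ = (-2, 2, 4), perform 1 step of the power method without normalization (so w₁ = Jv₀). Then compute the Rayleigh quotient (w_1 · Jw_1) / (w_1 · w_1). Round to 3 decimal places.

w1 = Jv₀ = (6·(-2) + 4·2 + (-5)·4; (-3)·(-2) + 0·2 + (-1)·4; 7·(-2) + 6·2 + (-1)·4) = (-24, 2, -6)
Jw1 = (-106, 78, -150)
w1·Jw1 = (-24)·(-106) + 2·78 + (-6)·(-150) = 3600; w1·w1 = (-24)·(-24) + 2·2 + (-6)·(-6) = 616
λ ≈ 3600/616 = 5.844

5.844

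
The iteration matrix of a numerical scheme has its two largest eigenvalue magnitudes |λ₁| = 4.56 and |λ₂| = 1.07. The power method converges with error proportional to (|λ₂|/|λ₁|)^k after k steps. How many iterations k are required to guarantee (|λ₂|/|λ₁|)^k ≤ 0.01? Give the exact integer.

|λ₂/λ₁| = 1.07/4.56 = 0.23465
Need k ≥ ln(0.01) / ln(0.23465) = -4.6052 / -1.4497 ≈ 3.177
Smallest integer k satisfying the bound: 4

4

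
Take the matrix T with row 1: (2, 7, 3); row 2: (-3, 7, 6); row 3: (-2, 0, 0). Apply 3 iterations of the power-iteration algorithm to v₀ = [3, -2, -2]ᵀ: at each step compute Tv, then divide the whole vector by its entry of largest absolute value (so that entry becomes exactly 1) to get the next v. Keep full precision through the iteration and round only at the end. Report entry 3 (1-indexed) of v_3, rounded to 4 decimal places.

Tv0 = (-14.00000, -35.00000, -6.00000); divide by -35.00000 → v1 = (0.40000, 1.00000, 0.17143)
Tv1 = (8.31429, 6.82857, -0.80000); divide by 8.31429 → v2 = (1.00000, 0.82131, -0.09622)
Tv2 = (7.46048, 2.17182, -2.00000); divide by 7.46048 → v3 = (1.00000, 0.29111, -0.26808)
Requested entry of v3: 582/-2171 = -0.2681

-0.2681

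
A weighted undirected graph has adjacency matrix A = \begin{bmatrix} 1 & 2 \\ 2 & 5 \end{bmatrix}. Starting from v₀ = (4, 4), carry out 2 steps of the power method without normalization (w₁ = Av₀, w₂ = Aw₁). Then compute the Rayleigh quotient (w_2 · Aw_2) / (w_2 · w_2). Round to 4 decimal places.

λ ≈ 5.8284

w1 = Av₀ = (1·4 + 2·4; 2·4 + 5·4) = (12, 28)
w2 = Aw1 = (1·12 + 2·28; 2·12 + 5·28) = (68, 164)
Aw2 = (396, 956)
w2·Aw2 = 68·396 + 164·956 = 183712; w2·w2 = 68·68 + 164·164 = 31520
λ ≈ 183712/31520 = 5.8284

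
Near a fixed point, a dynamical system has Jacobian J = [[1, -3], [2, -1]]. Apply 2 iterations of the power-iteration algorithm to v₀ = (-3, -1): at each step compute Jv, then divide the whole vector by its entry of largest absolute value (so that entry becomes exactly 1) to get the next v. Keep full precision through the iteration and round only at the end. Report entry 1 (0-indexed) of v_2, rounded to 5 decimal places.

0.33333

Jv0 = (0.000000, -5.000000); divide by -5.000000 → v1 = (0.000000, 1.000000)
Jv1 = (-3.000000, -1.000000); divide by -3.000000 → v2 = (1.000000, 0.333333)
Requested entry of v2: 5/15 = 0.33333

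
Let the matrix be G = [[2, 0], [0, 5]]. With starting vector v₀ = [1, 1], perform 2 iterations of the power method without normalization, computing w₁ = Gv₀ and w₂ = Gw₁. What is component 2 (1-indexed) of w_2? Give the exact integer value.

25

w1 = Gv₀ = (2·1 + 0·1; 0·1 + 5·1) = (2, 5)
w2 = Gw1 = (2·2 + 0·5; 0·2 + 5·5) = (4, 25)
The requested component of w2 is 25.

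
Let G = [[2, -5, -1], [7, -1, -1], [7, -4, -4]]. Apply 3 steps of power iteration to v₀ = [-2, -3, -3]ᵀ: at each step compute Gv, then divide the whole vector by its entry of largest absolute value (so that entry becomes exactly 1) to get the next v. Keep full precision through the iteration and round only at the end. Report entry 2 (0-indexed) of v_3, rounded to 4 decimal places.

Gv0 = (14.00000, -8.00000, 10.00000); divide by 14.00000 → v1 = (1.00000, -0.57143, 0.71429)
Gv1 = (4.14286, 6.85714, 6.42857); divide by 6.85714 → v2 = (0.60417, 1.00000, 0.93750)
Gv2 = (-4.72917, 2.29167, -3.52083); divide by -4.72917 → v3 = (1.00000, -0.48458, 0.74449)
Requested entry of v3: -338/-454 = 0.7445

0.7445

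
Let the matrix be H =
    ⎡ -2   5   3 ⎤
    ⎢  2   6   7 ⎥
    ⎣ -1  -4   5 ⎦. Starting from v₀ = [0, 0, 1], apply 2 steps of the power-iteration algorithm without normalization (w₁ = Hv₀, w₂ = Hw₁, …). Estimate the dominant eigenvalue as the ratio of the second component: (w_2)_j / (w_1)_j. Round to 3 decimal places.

w1 = Hv₀ = (3, 7, 5)
w2 = Hw1 = (44, 83, -6)
Ratio at component: 83 / 7 = 11.857

11.857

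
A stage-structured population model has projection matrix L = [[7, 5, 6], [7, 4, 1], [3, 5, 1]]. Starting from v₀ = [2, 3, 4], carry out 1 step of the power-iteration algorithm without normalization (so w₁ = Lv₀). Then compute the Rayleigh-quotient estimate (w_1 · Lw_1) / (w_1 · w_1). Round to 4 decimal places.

13.7040

w1 = Lv₀ = (53, 30, 25)
Lw1 = (671, 516, 334)
w1·Lw1 = 53·671 + 30·516 + 25·334 = 59393; w1·w1 = 53·53 + 30·30 + 25·25 = 4334
λ ≈ 59393/4334 = 13.7040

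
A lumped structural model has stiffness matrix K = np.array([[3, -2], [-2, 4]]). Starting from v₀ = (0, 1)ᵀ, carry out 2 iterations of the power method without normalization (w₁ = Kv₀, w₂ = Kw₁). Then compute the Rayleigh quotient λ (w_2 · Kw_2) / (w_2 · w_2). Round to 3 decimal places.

w1 = Kv₀ = (-2, 4)
w2 = Kw1 = (-14, 20)
Kw2 = (-82, 108)
w2·Kw2 = (-14)·(-82) + 20·108 = 3308; w2·w2 = (-14)·(-14) + 20·20 = 596
λ ≈ 3308/596 = 5.550

5.550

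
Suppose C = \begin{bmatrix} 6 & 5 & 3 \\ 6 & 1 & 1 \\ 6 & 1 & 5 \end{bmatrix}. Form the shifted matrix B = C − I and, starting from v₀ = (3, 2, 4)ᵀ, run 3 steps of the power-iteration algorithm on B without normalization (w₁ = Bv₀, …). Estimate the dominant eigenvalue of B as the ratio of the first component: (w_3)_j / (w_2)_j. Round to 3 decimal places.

11.089

B = C − I has rows (5, 5, 3); (6, 0, 1); (6, 1, 4)
w1 = Bv₀ = (5·3 + 5·2 + 3·4; 6·3 + 0·2 + 1·4; 6·3 + 1·2 + 4·4) = (37, 22, 36)
w2 = Bw1 = (5·37 + 5·22 + 3·36; 6·37 + 0·22 + 1·36; 6·37 + 1·22 + 4·36) = (403, 258, 388)
w3 = Bw2 = (4469, 2806, 4228)
Ratio: 4469/403 = 11.089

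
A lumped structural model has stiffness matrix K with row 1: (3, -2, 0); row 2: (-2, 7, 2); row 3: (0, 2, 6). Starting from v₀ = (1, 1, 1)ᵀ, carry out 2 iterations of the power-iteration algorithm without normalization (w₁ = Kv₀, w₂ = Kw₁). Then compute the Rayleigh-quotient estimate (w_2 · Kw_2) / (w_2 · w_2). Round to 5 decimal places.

w1 = Kv₀ = (1, 7, 8)
w2 = Kw1 = (-11, 63, 62)
Kw2 = (-159, 587, 498)
w2·Kw2 = (-11)·(-159) + 63·587 + 62·498 = 69606; w2·w2 = (-11)·(-11) + 63·63 + 62·62 = 7934
λ ≈ 69606/7934 = 8.77313

8.77313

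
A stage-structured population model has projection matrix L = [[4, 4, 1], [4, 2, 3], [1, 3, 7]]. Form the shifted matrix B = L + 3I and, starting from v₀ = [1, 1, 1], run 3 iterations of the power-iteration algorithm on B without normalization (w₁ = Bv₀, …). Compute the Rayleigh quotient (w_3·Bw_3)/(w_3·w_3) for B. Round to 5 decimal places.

B = L + 3I has rows (7, 4, 1); (4, 5, 3); (1, 3, 10)
w1 = Bv₀ = (12, 12, 14)
w2 = Bw1 = (146, 150, 188)
w3 = Bw2 = (1810, 1898, 2476)
Bw3 = (22738, 24158, 32264)
w3·Bw3 = 166893328; w3·w3 = 13009080; μ ≈ 166893328/13009080 = 12.82899

μ ≈ 12.82899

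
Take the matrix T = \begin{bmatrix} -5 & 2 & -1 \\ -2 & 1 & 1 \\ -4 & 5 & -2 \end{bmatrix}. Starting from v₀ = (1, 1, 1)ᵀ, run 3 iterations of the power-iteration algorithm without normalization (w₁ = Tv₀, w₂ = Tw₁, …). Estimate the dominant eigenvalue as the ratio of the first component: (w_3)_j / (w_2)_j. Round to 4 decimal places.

w1 = Tv₀ = ((-5)·1 + 2·1 + (-1)·1; (-2)·1 + 1·1 + 1·1; (-4)·1 + 5·1 + (-2)·1) = (-4, 0, -1)
w2 = Tw1 = ((-5)·(-4) + 2·0 + (-1)·(-1); (-2)·(-4) + 1·0 + 1·(-1); (-4)·(-4) + 5·0 + (-2)·(-1)) = (21, 7, 18)
w3 = Tw2 = (-109, -17, -85)
Ratio at component: -109 / 21 = -5.1905

λ ≈ -5.1905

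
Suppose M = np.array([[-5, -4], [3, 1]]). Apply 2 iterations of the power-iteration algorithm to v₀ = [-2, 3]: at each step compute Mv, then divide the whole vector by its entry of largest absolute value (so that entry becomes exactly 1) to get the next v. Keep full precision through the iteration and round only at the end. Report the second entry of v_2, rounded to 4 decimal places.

Mv0 = (-2.00000, -3.00000); divide by -3.00000 → v1 = (0.66667, 1.00000)
Mv1 = (-7.33333, 3.00000); divide by -7.33333 → v2 = (1.00000, -0.40909)
Requested entry of v2: -9/22 = -0.4091

-0.4091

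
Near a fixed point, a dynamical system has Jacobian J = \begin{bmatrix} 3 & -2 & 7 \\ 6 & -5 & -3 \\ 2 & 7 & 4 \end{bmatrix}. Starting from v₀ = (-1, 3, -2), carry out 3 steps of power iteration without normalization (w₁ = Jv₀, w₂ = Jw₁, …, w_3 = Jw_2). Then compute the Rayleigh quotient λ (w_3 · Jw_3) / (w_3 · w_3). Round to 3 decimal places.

λ ≈ -1.071

w1 = Jv₀ = (-23, -15, 11)
w2 = Jw1 = (38, -96, -107)
w3 = Jw2 = (-443, 1029, -1024)
Jw3 = (-10555, -4731, 2221)
w3·Jw3 = (-443)·(-10555) + 1029·(-4731) + (-1024)·2221 = -2466638; w3·w3 = (-443)·(-443) + 1029·1029 + (-1024)·(-1024) = 2303666
λ ≈ -2466638/2303666 = -1.071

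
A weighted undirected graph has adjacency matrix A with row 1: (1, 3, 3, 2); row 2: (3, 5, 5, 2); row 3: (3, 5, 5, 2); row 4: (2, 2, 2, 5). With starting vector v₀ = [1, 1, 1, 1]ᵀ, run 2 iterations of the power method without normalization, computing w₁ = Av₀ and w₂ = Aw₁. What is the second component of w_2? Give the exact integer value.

w1 = Av₀ = (9, 15, 15, 11)
w2 = Aw1 = (121, 199, 199, 133)
The requested component of w2 is 199.

199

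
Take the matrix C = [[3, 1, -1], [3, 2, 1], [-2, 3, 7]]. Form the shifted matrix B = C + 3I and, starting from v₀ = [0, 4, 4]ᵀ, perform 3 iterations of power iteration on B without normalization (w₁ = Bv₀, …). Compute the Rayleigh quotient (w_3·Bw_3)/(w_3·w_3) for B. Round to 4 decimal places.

10.7443

B = C + 3I has rows (6, 1, -1); (3, 5, 1); (-2, 3, 10)
w1 = Bv₀ = (6·0 + 1·4 + (-1)·4; 3·0 + 5·4 + 1·4; (-2)·0 + 3·4 + 10·4) = (0, 24, 52)
w2 = Bw1 = (6·0 + 1·24 + (-1)·52; 3·0 + 5·24 + 1·52; (-2)·0 + 3·24 + 10·52) = (-28, 172, 592)
w3 = Bw2 = (-588, 1368, 6492)
Bw3 = (-8652, 11568, 70200)
w3·Bw3 = 476650800; w3·w3 = 44363232; μ ≈ 476650800/44363232 = 10.7443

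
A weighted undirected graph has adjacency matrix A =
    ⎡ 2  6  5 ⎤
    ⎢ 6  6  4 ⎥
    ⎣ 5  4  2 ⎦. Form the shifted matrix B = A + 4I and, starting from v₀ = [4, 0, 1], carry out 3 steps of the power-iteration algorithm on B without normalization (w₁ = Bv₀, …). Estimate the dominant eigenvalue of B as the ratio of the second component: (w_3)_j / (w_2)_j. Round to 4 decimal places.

μ ≈ 18.0358

B = A + 4I has rows (6, 6, 5); (6, 10, 4); (5, 4, 6)
w1 = Bv₀ = (6·4 + 6·0 + 5·1; 6·4 + 10·0 + 4·1; 5·4 + 4·0 + 6·1) = (29, 28, 26)
w2 = Bw1 = (6·29 + 6·28 + 5·26; 6·29 + 10·28 + 4·26; 5·29 + 4·28 + 6·26) = (472, 558, 413)
w3 = Bw2 = (8245, 10064, 7070)
Ratio: 10064/558 = 18.0358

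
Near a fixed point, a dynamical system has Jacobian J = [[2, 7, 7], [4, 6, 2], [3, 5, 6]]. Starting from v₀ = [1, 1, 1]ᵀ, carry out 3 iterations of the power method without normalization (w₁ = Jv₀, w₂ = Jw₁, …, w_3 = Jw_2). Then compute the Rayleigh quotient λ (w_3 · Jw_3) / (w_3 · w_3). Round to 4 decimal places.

w1 = Jv₀ = (16, 12, 14)
w2 = Jw1 = (214, 164, 192)
w3 = Jw2 = (2920, 2224, 2614)
Jw3 = (39706, 30252, 35564)
w3·Jw3 = 2920·39706 + 2224·30252 + 2614·35564 = 276186264; w3·w3 = 2920·2920 + 2224·2224 + 2614·2614 = 20305572
λ ≈ 276186264/20305572 = 13.6015

13.6015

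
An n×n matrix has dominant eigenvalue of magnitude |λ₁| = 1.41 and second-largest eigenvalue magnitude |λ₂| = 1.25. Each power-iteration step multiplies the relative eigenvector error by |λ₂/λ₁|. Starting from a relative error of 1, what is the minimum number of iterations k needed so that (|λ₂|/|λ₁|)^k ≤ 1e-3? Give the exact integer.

|λ₂/λ₁| = 1.25/1.41 = 0.88652
Need k ≥ ln(1e-3) / ln(0.88652) = -6.9078 / -0.1204 ≈ 57.351
Smallest integer k satisfying the bound: 58

58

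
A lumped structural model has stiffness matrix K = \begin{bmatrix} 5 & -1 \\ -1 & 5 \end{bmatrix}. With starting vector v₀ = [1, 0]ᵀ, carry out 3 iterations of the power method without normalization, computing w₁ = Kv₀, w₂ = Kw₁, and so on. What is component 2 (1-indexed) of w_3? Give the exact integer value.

-76

w1 = Kv₀ = (5·1 + (-1)·0; (-1)·1 + 5·0) = (5, -1)
w2 = Kw1 = (5·5 + (-1)·(-1); (-1)·5 + 5·(-1)) = (26, -10)
w3 = Kw2 = (140, -76)
The requested component of w3 is -76.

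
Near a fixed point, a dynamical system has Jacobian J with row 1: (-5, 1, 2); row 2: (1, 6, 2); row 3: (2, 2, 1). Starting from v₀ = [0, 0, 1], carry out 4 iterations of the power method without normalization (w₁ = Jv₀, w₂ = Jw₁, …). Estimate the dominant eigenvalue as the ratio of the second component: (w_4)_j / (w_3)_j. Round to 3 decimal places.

w1 = Jv₀ = ((-5)·0 + 1·0 + 2·1; 1·0 + 6·0 + 2·1; 2·0 + 2·0 + 1·1) = (2, 2, 1)
w2 = Jw1 = ((-5)·2 + 1·2 + 2·1; 1·2 + 6·2 + 2·1; 2·2 + 2·2 + 1·1) = (-6, 16, 9)
w3 = Jw2 = (64, 108, 29)
w4 = Jw3 = (-154, 770, 373)
Ratio at component: 770 / 108 = 7.130

λ ≈ 7.130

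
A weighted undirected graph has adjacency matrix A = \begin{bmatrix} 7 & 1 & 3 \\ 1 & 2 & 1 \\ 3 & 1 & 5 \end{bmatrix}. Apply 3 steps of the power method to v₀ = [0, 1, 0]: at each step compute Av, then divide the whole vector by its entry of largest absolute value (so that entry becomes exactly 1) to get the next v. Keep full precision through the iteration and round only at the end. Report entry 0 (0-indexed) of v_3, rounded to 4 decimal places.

1.0000

Av0 = (1.00000, 2.00000, 1.00000); divide by 2.00000 → v1 = (0.50000, 1.00000, 0.50000)
Av1 = (6.00000, 3.00000, 5.00000); divide by 6.00000 → v2 = (1.00000, 0.50000, 0.83333)
Av2 = (10.00000, 2.83333, 7.66667); divide by 10.00000 → v3 = (1.00000, 0.28333, 0.76667)
Requested entry of v3: 120/120 = 1.0000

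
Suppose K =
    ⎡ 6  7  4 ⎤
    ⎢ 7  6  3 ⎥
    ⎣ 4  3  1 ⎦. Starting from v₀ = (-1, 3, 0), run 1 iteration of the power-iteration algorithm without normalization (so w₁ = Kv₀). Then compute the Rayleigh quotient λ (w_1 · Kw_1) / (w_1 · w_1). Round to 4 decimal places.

λ ≈ 14.3962

w1 = Kv₀ = (6·(-1) + 7·3 + 4·0; 7·(-1) + 6·3 + 3·0; 4·(-1) + 3·3 + 1·0) = (15, 11, 5)
Kw1 = (187, 186, 98)
w1·Kw1 = 15·187 + 11·186 + 5·98 = 5341; w1·w1 = 15·15 + 11·11 + 5·5 = 371
λ ≈ 5341/371 = 14.3962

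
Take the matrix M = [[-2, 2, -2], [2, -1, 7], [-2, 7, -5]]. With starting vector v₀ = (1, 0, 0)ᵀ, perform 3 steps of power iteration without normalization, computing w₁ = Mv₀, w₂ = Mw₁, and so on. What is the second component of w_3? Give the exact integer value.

240

w1 = Mv₀ = (-2, 2, -2)
w2 = Mw1 = (12, -20, 28)
w3 = Mw2 = (-120, 240, -304)
The requested component of w3 is 240.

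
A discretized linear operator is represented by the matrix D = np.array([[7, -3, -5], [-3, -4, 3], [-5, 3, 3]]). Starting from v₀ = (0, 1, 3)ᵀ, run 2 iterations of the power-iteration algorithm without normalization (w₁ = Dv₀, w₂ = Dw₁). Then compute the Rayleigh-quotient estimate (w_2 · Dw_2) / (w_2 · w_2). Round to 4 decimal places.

w1 = Dv₀ = (-18, 5, 12)
w2 = Dw1 = (-201, 70, 141)
Dw2 = (-2322, 746, 1638)
w2·Dw2 = (-201)·(-2322) + 70·746 + 141·1638 = 749900; w2·w2 = (-201)·(-201) + 70·70 + 141·141 = 65182
λ ≈ 749900/65182 = 11.5047

11.5047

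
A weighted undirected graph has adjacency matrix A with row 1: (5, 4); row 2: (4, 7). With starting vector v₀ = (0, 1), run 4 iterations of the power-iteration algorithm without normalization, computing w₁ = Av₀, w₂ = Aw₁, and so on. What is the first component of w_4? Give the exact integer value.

w1 = Av₀ = (5·0 + 4·1; 4·0 + 7·1) = (4, 7)
w2 = Aw1 = (5·4 + 4·7; 4·4 + 7·7) = (48, 65)
w3 = Aw2 = (500, 647)
w4 = Aw3 = (5088, 6529)
The requested component of w4 is 5088.

5088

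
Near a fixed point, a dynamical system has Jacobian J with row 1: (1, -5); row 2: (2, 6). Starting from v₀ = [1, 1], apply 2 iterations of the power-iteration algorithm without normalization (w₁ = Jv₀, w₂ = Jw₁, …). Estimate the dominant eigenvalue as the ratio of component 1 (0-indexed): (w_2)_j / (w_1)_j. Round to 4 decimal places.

w1 = Jv₀ = (-4, 8)
w2 = Jw1 = (-44, 40)
Ratio at component: 40 / 8 = 5.0000

5.0000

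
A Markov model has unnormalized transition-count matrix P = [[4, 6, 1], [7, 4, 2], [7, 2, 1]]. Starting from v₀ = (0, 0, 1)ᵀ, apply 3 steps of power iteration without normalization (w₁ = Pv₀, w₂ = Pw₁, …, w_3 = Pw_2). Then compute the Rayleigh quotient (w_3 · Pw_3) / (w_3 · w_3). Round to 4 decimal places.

w1 = Pv₀ = (4·0 + 6·0 + 1·1; 7·0 + 4·0 + 2·1; 7·0 + 2·0 + 1·1) = (1, 2, 1)
w2 = Pw1 = (4·1 + 6·2 + 1·1; 7·1 + 4·2 + 2·1; 7·1 + 2·2 + 1·1) = (17, 17, 12)
w3 = Pw2 = (182, 211, 165)
Pw3 = (2159, 2448, 1861)
w3·Pw3 = 182·2159 + 211·2448 + 165·1861 = 1216531; w3·w3 = 182·182 + 211·211 + 165·165 = 104870
λ ≈ 1216531/104870 = 11.6004

11.6004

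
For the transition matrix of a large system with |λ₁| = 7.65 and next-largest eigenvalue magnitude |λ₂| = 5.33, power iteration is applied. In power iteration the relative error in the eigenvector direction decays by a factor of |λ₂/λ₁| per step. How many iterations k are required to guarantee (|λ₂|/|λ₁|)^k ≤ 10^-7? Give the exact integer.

45

|λ₂/λ₁| = 5.33/7.65 = 0.69673
Need k ≥ ln(10^-7) / ln(0.69673) = -16.1181 / -0.3614 ≈ 44.605
Smallest integer k satisfying the bound: 45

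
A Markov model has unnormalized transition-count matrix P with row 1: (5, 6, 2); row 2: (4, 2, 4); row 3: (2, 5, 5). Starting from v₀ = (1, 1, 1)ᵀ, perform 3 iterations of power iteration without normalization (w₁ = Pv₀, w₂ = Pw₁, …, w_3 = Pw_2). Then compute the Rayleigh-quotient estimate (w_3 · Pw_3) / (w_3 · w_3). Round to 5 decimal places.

λ ≈ 11.58694

w1 = Pv₀ = (5·1 + 6·1 + 2·1; 4·1 + 2·1 + 4·1; 2·1 + 5·1 + 5·1) = (13, 10, 12)
w2 = Pw1 = (5·13 + 6·10 + 2·12; 4·13 + 2·10 + 4·12; 2·13 + 5·10 + 5·12) = (149, 120, 136)
w3 = Pw2 = (1737, 1380, 1578)
Pw3 = (20121, 16020, 18264)
w3·Pw3 = 1737·20121 + 1380·16020 + 1578·18264 = 85878369; w3·w3 = 1737·1737 + 1380·1380 + 1578·1578 = 7411653
λ ≈ 85878369/7411653 = 11.58694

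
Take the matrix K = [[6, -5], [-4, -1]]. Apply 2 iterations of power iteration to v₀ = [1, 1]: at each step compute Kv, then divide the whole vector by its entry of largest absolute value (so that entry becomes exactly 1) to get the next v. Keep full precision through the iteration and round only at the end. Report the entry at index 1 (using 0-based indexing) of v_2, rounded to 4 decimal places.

0.0323

Kv0 = (1.00000, -5.00000); divide by -5.00000 → v1 = (-0.20000, 1.00000)
Kv1 = (-6.20000, -0.20000); divide by -6.20000 → v2 = (1.00000, 0.03226)
Requested entry of v2: 1/31 = 0.0323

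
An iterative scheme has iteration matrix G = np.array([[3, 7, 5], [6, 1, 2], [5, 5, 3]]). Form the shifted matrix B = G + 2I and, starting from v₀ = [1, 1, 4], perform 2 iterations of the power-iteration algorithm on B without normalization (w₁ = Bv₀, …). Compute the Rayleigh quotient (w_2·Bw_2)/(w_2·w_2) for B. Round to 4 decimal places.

μ ≈ 14.3512

B = G + 2I has rows (5, 7, 5); (6, 3, 2); (5, 5, 5)
w1 = Bv₀ = (32, 17, 30)
w2 = Bw1 = (429, 303, 395)
Bw2 = (6241, 4273, 5635)
w2·Bw2 = 6197933; w2·w2 = 431875; μ ≈ 6197933/431875 = 14.3512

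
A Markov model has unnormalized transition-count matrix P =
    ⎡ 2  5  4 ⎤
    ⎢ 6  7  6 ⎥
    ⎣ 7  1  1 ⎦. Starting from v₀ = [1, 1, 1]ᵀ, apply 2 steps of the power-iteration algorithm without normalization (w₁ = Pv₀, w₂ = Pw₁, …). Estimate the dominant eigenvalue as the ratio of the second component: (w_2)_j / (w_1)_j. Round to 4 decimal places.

w1 = Pv₀ = (11, 19, 9)
w2 = Pw1 = (153, 253, 105)
Ratio at component: 253 / 19 = 13.3158

13.3158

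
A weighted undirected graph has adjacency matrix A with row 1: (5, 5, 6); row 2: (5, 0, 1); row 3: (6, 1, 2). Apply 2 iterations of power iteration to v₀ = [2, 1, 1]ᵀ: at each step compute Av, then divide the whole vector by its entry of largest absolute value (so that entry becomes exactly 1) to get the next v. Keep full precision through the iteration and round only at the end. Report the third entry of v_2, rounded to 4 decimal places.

Av0 = (21.00000, 11.00000, 15.00000); divide by 21.00000 → v1 = (1.00000, 0.52381, 0.71429)
Av1 = (11.90476, 5.71429, 7.95238); divide by 11.90476 → v2 = (1.00000, 0.48000, 0.66800)
Requested entry of v2: 167/250 = 0.6680

0.6680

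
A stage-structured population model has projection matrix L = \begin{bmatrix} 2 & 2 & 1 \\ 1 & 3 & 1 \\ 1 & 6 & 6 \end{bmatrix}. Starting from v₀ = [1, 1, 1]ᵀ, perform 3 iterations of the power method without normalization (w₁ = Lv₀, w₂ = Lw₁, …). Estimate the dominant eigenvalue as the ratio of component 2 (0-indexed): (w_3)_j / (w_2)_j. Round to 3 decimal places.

w1 = Lv₀ = (5, 5, 13)
w2 = Lw1 = (33, 33, 113)
w3 = Lw2 = (245, 245, 909)
Ratio at component: 909 / 113 = 8.044

λ ≈ 8.044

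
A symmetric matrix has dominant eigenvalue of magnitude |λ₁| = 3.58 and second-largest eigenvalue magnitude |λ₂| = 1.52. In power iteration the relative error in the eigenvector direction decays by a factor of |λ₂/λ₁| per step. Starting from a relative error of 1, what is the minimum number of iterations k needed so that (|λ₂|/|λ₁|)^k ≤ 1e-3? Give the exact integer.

9

|λ₂/λ₁| = 1.52/3.58 = 0.42458
Need k ≥ ln(1e-3) / ln(0.42458) = -6.9078 / -0.8567 ≈ 8.064
Smallest integer k satisfying the bound: 9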